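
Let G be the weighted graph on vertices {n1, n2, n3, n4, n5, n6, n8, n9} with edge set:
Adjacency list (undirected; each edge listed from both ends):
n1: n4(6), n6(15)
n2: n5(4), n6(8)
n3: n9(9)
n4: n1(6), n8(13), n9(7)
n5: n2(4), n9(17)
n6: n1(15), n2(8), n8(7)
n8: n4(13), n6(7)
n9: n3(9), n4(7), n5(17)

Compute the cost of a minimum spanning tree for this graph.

54

Prim, starting at n6.
Step 1: cheapest edge leaving the tree is n6—n8 (7); add n8.
Step 2: cheapest edge leaving the tree is n2—n6 (8); add n2.
Step 3: cheapest edge leaving the tree is n2—n5 (4); add n5.
Step 4: cheapest edge leaving the tree is n4—n8 (13); add n4.
Step 5: cheapest edge leaving the tree is n1—n4 (6); add n1.
Step 6: cheapest edge leaving the tree is n4—n9 (7); add n9.
Step 7: cheapest edge leaving the tree is n3—n9 (9); add n3.
MST edges: n6—n8, n2—n6, n2—n5, n4—n8, n1—n4, n4—n9, n3—n9; total weight 7+8+4+13+6+7+9 = 54.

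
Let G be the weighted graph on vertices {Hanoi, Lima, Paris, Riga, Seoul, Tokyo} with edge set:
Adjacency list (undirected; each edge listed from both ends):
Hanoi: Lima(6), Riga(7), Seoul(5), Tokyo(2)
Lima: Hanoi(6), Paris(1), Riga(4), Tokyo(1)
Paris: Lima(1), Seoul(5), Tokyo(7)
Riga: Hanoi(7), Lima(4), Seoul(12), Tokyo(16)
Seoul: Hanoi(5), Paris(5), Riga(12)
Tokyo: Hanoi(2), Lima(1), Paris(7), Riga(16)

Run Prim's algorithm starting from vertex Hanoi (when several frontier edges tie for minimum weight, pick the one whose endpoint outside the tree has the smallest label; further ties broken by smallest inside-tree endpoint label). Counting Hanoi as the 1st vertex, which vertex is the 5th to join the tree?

Riga

Prim's algorithm from Hanoi:
Step 1: frontier [Hanoi—Tokyo 2, Hanoi—Seoul 5, Hanoi—Lima 6, Hanoi—Riga 7] → take Hanoi—Tokyo (2); add Tokyo.
Step 2: frontier [Hanoi—Seoul 5, Hanoi—Lima 6, Hanoi—Riga 7, Lima—Tokyo 1, Paris—Tokyo 7, Riga—Tokyo 16] → take Lima—Tokyo (1); add Lima.
Step 3: frontier [Hanoi—Seoul 5, Hanoi—Riga 7, Lima—Paris 1, Lima—Riga 4, Paris—Tokyo 7, Riga—Tokyo 16] → take Lima—Paris (1); add Paris.
Step 4: frontier [Hanoi—Seoul 5, Hanoi—Riga 7, Lima—Riga 4, Paris—Seoul 5, Riga—Tokyo 16] → take Lima—Riga (4); add Riga.
Step 5: frontier [Hanoi—Seoul 5, Paris—Seoul 5, Riga—Seoul 12] → take Hanoi—Seoul (5); add Seoul.
Vertex order: Hanoi, Tokyo, Lima, Paris, Riga, Seoul. The 5th vertex is Riga.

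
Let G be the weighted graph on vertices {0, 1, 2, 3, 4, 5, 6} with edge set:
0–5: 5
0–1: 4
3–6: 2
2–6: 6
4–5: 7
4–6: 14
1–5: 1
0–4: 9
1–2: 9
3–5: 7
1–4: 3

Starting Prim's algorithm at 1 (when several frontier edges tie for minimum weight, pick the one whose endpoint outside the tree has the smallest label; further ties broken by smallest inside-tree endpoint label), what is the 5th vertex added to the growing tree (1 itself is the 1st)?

Prim's algorithm from 1:
Step 1: frontier [1–5 1, 1–4 3, 0–1 4, 1–2 9] → take 1–5 (1); add 5.
Step 2: frontier [1–4 3, 0–1 4, 1–2 9, 0–5 5, 3–5 7, 4–5 7] → take 1–4 (3); add 4.
Step 3: frontier [0–1 4, 1–2 9, 0–4 9, 4–6 14, 0–5 5, 3–5 7] → take 0–1 (4); add 0.
Step 4: frontier [1–2 9, 4–6 14, 3–5 7] → take 3–5 (7); add 3.
Step 5: frontier [1–2 9, 3–6 2, 4–6 14] → take 3–6 (2); add 6.
Step 6: frontier [1–2 9, 2–6 6] → take 2–6 (6); add 2.
Vertex order: 1, 5, 4, 0, 3, 6, 2. The 5th vertex is 3.

3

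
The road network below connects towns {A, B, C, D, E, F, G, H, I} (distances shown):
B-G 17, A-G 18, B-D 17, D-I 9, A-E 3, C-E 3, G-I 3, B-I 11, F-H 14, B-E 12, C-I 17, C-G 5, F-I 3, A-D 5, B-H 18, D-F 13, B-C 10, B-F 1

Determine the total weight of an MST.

Sort edges by weight, then run Kruskal:
B-F (1): add — endpoints in different components.
A-E (3): add — endpoints in different components.
C-E (3): add — endpoints in different components.
F-I (3): add — endpoints in different components.
G-I (3): add — endpoints in different components.
A-D (5): add — endpoints in different components.
C-G (5): add — endpoints in different components.
D-I (9): skip — D and I already connected.
B-C (10): skip — B and C already connected.
B-I (11): skip — B and I already connected.
B-E (12): skip — B and E already connected.
D-F (13): skip — D and F already connected.
F-H (14): add — endpoints in different components.
MST edges: B-F, A-E, C-E, F-I, G-I, A-D, C-G, F-H; total weight 1+3+3+3+3+5+5+14 = 37.

37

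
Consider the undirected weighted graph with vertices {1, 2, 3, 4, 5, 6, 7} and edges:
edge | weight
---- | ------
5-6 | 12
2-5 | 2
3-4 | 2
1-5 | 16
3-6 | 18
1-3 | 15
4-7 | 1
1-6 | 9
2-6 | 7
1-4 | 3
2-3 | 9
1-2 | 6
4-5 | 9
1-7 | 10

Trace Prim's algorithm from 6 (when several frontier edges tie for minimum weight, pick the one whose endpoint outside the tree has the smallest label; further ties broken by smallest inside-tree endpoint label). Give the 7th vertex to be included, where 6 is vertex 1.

3

Prim, starting at 6.
Step 1: cheapest edge leaving the tree is 2-6 (7); add 2.
Step 2: cheapest edge leaving the tree is 2-5 (2); add 5.
Step 3: cheapest edge leaving the tree is 1-2 (6); add 1.
Step 4: cheapest edge leaving the tree is 1-4 (3); add 4.
Step 5: cheapest edge leaving the tree is 4-7 (1); add 7.
Step 6: cheapest edge leaving the tree is 3-4 (2); add 3.
Vertex order: 6, 2, 5, 1, 4, 7, 3. The 7th vertex is 3.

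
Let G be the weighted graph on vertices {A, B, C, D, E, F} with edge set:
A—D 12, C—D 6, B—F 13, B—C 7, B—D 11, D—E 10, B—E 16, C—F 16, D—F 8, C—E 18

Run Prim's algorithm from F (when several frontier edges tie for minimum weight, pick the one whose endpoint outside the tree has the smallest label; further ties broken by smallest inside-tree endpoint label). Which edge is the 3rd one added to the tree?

Grow the tree from F using Prim:
Step 1: frontier [D—F 8, B—F 13, C—F 16] → take D—F (8); add D.
Step 2: frontier [C—D 6, D—E 10, B—D 11, A—D 12, B—F 13, C—F 16] → take C—D (6); add C.
Step 3: frontier [B—C 7, C—E 18, D—E 10, B—D 11, A—D 12, B—F 13] → take B—C (7); add B.
Step 4: frontier [B—E 16, C—E 18, D—E 10, A—D 12] → take D—E (10); add E.
Step 5: frontier [A—D 12] → take A—D (12); add A.
The 3rd edge added is B—C.

B-C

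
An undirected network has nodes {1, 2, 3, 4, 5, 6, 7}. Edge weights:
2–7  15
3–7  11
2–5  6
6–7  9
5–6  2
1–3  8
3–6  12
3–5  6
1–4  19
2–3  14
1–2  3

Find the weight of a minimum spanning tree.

Kruskal: consider edges lightest-first.
5–6 (2): add — endpoints in different components.
1–2 (3): add — endpoints in different components.
2–5 (6): add — endpoints in different components.
3–5 (6): add — endpoints in different components.
1–3 (8): skip — 1 and 3 already connected.
6–7 (9): add — endpoints in different components.
3–7 (11): skip — 3 and 7 already connected.
3–6 (12): skip — 3 and 6 already connected.
2–3 (14): skip — 2 and 3 already connected.
2–7 (15): skip — 2 and 7 already connected.
1–4 (19): add — endpoints in different components.
MST edges: 5–6, 1–2, 2–5, 3–5, 6–7, 1–4; total weight 2+3+6+6+9+19 = 45.

45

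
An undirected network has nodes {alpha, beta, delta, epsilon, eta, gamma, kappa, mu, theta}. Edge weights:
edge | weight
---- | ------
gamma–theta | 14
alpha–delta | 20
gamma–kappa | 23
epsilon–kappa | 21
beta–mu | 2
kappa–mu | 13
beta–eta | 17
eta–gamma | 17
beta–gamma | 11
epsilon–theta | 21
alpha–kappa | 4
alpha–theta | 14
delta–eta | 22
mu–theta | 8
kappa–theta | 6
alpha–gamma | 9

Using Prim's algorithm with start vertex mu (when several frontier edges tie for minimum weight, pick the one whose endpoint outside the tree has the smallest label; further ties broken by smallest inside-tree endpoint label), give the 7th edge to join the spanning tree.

Prim, starting at mu.
Step 1: cheapest edge leaving the tree is beta–mu (2); add beta.
Step 2: cheapest edge leaving the tree is mu–theta (8); add theta.
Step 3: cheapest edge leaving the tree is kappa–theta (6); add kappa.
Step 4: cheapest edge leaving the tree is alpha–kappa (4); add alpha.
Step 5: cheapest edge leaving the tree is alpha–gamma (9); add gamma.
Step 6: cheapest edge leaving the tree is beta–eta (17); add eta.
Step 7: cheapest edge leaving the tree is alpha–delta (20); add delta.
Step 8: cheapest edge leaving the tree is epsilon–kappa (21); add epsilon.
The 7th edge added is alpha–delta.

alpha-delta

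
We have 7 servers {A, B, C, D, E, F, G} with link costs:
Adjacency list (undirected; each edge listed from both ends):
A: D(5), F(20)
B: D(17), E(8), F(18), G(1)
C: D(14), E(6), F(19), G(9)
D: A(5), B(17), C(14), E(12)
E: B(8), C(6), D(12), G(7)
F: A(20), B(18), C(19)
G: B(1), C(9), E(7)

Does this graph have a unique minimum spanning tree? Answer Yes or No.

Yes

Kruskal: consider edges lightest-first.
B-G (1): add. Components now {A} {B,G} {C} {D} {E} {F}
A-D (5): add. Components now {A,D} {B,G} {C} {E} {F}
C-E (6): add. Components now {A,D} {B,G} {C,E} {F}
E-G (7): add. Components now {A,D} {B,C,E,G} {F}
B-E (8): skip — B and E already connected.
C-G (9): skip — C and G already connected.
D-E (12): add. Components now {A,B,C,D,E,G} {F}
C-D (14): skip — C and D already connected.
B-D (17): skip — B and D already connected.
B-F (18): add. Components now {A,B,C,D,E,F,G}
Every non-tree edge has weight strictly greater than the heaviest edge on the tree path between its endpoints, so the MST is unique.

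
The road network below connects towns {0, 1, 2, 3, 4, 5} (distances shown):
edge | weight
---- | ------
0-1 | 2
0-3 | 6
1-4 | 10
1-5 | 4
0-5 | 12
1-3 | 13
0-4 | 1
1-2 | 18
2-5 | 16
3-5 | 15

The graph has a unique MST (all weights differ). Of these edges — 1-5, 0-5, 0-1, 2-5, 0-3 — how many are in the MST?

Sort edges by weight, then run Kruskal:
0-4 (1): add. Components now {0,4} {1} {2} {3} {5}
0-1 (2): add. Components now {0,1,4} {2} {3} {5}
1-5 (4): add. Components now {0,1,4,5} {2} {3}
0-3 (6): add. Components now {0,1,3,4,5} {2}
1-4 (10): skip — 1 and 4 already connected.
0-5 (12): skip — 0 and 5 already connected.
1-3 (13): skip — 1 and 3 already connected.
3-5 (15): skip — 3 and 5 already connected.
2-5 (16): add. Components now {0,1,2,3,4,5}
MST edge set: {0-4, 0-1, 1-5, 0-3, 2-5}.
Of the listed edges, {1-5, 0-1, 2-5, 0-3} are in the MST → 4.

4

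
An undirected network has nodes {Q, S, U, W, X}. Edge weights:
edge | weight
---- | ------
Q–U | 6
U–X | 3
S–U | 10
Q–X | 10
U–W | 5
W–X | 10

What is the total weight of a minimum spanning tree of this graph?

Sort edges by weight, then run Kruskal:
U–X (3): add — endpoints in different components.
U–W (5): add — endpoints in different components.
Q–U (6): add — endpoints in different components.
Q–X (10): skip — X and Q already connected.
S–U (10): add — endpoints in different components.
MST edges: U–X, U–W, Q–U, S–U; total weight 3+5+6+10 = 24.

24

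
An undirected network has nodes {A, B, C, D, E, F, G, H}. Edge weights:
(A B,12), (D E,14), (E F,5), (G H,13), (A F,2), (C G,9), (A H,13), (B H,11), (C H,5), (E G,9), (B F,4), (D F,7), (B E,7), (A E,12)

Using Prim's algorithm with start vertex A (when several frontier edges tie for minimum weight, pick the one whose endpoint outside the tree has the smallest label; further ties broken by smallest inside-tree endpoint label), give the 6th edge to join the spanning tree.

C-G

Grow the tree from A using Prim:
Step 1: frontier [A F 2, A B 12, A E 12, A H 13] → take A F (2); add F.
Step 2: frontier [A B 12, A E 12, A H 13, B F 4, E F 5, D F 7] → take B F (4); add B.
Step 3: frontier [A E 12, A H 13, B E 7, B H 11, E F 5, D F 7] → take E F (5); add E.
Step 4: frontier [A H 13, B H 11, E G 9, D E 14, D F 7] → take D F (7); add D.
Step 5: frontier [A H 13, B H 11, E G 9] → take E G (9); add G.
Step 6: frontier [A H 13, B H 11, C G 9, G H 13] → take C G (9); add C.
Step 7: frontier [A H 13, B H 11, C H 5, G H 13] → take C H (5); add H.
The 6th edge added is C G.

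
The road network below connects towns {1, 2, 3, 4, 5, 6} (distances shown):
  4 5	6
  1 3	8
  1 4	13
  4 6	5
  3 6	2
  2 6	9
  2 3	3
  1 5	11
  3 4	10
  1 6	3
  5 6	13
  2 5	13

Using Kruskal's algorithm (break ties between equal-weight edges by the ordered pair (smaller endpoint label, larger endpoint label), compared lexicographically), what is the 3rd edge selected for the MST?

2-3

Kruskal: consider edges lightest-first.
3 6 (2): add — endpoints in different components.
1 6 (3): add — endpoints in different components.
2 3 (3): add — endpoints in different components.
4 6 (5): add — endpoints in different components.
4 5 (6): add — endpoints in different components.
The 3rd edge added is 2 3.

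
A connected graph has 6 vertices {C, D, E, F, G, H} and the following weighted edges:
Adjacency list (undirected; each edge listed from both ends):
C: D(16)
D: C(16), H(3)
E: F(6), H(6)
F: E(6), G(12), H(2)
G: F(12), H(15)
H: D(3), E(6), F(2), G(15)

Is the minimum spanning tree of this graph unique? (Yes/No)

Kruskal: consider edges lightest-first.
F—H (2): add. Components now {C} {D} {E} {F,H} {G}
D—H (3): add. Components now {C} {D,F,H} {E} {G}
E—F (6): add. Components now {C} {D,E,F,H} {G}
E—H (6): skip — E and H already connected.
F—G (12): add. Components now {C} {D,E,F,G,H}
G—H (15): skip — G and H already connected.
C—D (16): add. Components now {C,D,E,F,G,H}
Non-tree edge E—H has weight 6, equal to the heaviest edge on its tree cycle — swapping gives another MST of the same weight. Not unique.

No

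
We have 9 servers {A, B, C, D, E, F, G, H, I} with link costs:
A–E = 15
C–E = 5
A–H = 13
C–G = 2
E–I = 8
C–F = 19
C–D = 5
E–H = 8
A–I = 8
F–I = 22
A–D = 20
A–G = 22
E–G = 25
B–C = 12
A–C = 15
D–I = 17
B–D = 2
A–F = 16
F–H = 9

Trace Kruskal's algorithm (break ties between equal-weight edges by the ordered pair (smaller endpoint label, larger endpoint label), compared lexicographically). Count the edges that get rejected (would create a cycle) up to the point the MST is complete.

Kruskal: consider edges lightest-first.
B–D (2): add — endpoints in different components.
C–G (2): add — endpoints in different components.
C–D (5): add — endpoints in different components.
C–E (5): add — endpoints in different components.
A–I (8): add — endpoints in different components.
E–H (8): add — endpoints in different components.
E–I (8): add — endpoints in different components.
F–H (9): add — endpoints in different components.
Edges rejected before the tree was complete: 0.

0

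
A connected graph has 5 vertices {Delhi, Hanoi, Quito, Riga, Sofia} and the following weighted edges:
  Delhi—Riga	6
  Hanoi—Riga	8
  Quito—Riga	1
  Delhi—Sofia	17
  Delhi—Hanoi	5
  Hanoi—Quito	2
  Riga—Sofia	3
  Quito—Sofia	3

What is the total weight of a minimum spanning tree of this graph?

Kruskal's algorithm — process edges by increasing weight (ties by edge label):
Quito—Riga (1): add. Components now {Sofia} {Quito,Riga} {Hanoi} {Delhi}
Hanoi—Quito (2): add. Components now {Sofia} {Hanoi,Quito,Riga} {Delhi}
Quito—Sofia (3): add. Components now {Hanoi,Quito,Riga,Sofia} {Delhi}
Riga—Sofia (3): skip — Sofia and Riga already connected.
Delhi—Hanoi (5): add. Components now {Delhi,Hanoi,Quito,Riga,Sofia}
MST edges: Quito—Riga, Hanoi—Quito, Quito—Sofia, Delhi—Hanoi; total weight 1+2+3+5 = 11.

11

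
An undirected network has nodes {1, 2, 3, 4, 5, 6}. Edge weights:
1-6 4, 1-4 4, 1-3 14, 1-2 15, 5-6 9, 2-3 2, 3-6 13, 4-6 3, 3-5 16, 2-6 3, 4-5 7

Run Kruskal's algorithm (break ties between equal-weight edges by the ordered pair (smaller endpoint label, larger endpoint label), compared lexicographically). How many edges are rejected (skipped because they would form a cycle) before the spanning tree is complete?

1

Kruskal's algorithm — process edges by increasing weight (ties by edge label):
2-3 (2): add. Components now {1} {2,3} {4} {5} {6}
2-6 (3): add. Components now {1} {2,3,6} {4} {5}
4-6 (3): add. Components now {1} {2,3,4,6} {5}
1-4 (4): add. Components now {1,2,3,4,6} {5}
1-6 (4): skip — 1 and 6 already connected.
4-5 (7): add. Components now {1,2,3,4,5,6}
Edges rejected before the tree was complete: 1.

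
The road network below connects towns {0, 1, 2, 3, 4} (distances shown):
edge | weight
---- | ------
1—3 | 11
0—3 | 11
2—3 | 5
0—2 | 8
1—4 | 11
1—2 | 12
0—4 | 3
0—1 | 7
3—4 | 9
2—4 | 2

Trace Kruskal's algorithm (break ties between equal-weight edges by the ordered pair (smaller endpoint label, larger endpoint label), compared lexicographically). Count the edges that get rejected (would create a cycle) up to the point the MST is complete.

Kruskal's algorithm — process edges by increasing weight (ties by edge label):
2—4 (2): add. Components now {0} {1} {2,4} {3}
0—4 (3): add. Components now {0,2,4} {1} {3}
2—3 (5): add. Components now {0,2,3,4} {1}
0—1 (7): add. Components now {0,1,2,3,4}
Edges rejected before the tree was complete: 0.

0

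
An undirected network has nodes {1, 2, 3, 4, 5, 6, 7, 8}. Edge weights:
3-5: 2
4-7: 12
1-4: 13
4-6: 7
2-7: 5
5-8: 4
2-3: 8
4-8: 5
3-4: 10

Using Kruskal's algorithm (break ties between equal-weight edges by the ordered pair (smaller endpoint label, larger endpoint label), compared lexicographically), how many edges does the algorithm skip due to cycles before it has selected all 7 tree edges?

Kruskal: consider edges lightest-first.
3-5 (2): add — endpoints in different components.
5-8 (4): add — endpoints in different components.
2-7 (5): add — endpoints in different components.
4-8 (5): add — endpoints in different components.
4-6 (7): add — endpoints in different components.
2-3 (8): add — endpoints in different components.
3-4 (10): skip — 3 and 4 already connected.
4-7 (12): skip — 4 and 7 already connected.
1-4 (13): add — endpoints in different components.
Edges rejected before the tree was complete: 2.

2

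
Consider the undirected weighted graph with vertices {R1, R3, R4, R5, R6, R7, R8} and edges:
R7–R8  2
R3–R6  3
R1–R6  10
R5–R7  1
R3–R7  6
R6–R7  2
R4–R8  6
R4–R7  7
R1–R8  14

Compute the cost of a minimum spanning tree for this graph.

Grow the tree from R8 using Prim:
Step 1: cheapest edge leaving the tree is R7–R8 (2); add R7.
Step 2: cheapest edge leaving the tree is R5–R7 (1); add R5.
Step 3: cheapest edge leaving the tree is R6–R7 (2); add R6.
Step 4: cheapest edge leaving the tree is R3–R6 (3); add R3.
Step 5: cheapest edge leaving the tree is R4–R8 (6); add R4.
Step 6: cheapest edge leaving the tree is R1–R6 (10); add R1.
MST edges: R7–R8, R5–R7, R6–R7, R3–R6, R4–R8, R1–R6; total weight 2+1+2+3+6+10 = 24.

24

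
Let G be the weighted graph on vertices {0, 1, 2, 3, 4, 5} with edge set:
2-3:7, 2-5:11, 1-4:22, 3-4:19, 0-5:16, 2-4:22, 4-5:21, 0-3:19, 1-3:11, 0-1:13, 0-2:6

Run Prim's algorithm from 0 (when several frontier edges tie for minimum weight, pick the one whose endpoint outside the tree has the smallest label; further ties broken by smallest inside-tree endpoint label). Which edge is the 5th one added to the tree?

Grow the tree from 0 using Prim:
Step 1: frontier [0-2 6, 0-1 13, 0-5 16, 0-3 19] → take 0-2 (6); add 2.
Step 2: frontier [0-1 13, 0-5 16, 0-3 19, 2-3 7, 2-5 11, 2-4 22] → take 2-3 (7); add 3.
Step 3: frontier [0-1 13, 0-5 16, 2-5 11, 2-4 22, 1-3 11, 3-4 19] → take 1-3 (11); add 1.
Step 4: frontier [0-5 16, 1-4 22, 2-5 11, 2-4 22, 3-4 19] → take 2-5 (11); add 5.
Step 5: frontier [1-4 22, 2-4 22, 3-4 19, 4-5 21] → take 3-4 (19); add 4.
The 5th edge added is 3-4.

3-4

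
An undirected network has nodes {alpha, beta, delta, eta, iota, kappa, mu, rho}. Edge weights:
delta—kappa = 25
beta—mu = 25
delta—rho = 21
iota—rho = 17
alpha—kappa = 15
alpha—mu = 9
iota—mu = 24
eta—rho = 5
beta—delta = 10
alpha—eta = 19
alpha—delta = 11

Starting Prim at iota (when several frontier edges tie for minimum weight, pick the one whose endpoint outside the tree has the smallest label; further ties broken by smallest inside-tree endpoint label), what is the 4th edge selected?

alpha-mu

Prim's algorithm from iota:
Step 1: cheapest edge leaving the tree is iota—rho (17); add rho.
Step 2: cheapest edge leaving the tree is eta—rho (5); add eta.
Step 3: cheapest edge leaving the tree is alpha—eta (19); add alpha.
Step 4: cheapest edge leaving the tree is alpha—mu (9); add mu.
Step 5: cheapest edge leaving the tree is alpha—delta (11); add delta.
Step 6: cheapest edge leaving the tree is beta—delta (10); add beta.
Step 7: cheapest edge leaving the tree is alpha—kappa (15); add kappa.
The 4th edge added is alpha—mu.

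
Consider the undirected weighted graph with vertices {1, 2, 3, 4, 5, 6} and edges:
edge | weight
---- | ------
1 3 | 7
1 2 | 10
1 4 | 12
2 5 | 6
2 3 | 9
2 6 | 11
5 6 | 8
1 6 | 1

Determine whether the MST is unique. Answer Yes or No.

Yes

Kruskal: consider edges lightest-first.
1 6 (1): add — endpoints in different components.
2 5 (6): add — endpoints in different components.
1 3 (7): add — endpoints in different components.
5 6 (8): add — endpoints in different components.
2 3 (9): skip — 2 and 3 already connected.
1 2 (10): skip — 1 and 2 already connected.
2 6 (11): skip — 2 and 6 already connected.
1 4 (12): add — endpoints in different components.
Every non-tree edge has weight strictly greater than the heaviest edge on the tree path between its endpoints, so the MST is unique.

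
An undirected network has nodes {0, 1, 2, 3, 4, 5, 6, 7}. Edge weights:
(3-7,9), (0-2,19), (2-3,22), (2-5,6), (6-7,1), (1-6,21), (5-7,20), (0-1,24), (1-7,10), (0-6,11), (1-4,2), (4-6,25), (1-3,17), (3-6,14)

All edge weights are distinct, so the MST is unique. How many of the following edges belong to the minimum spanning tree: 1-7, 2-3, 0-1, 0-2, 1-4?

Kruskal: consider edges lightest-first.
6-7 (1): add — endpoints in different components.
1-4 (2): add — endpoints in different components.
2-5 (6): add — endpoints in different components.
3-7 (9): add — endpoints in different components.
1-7 (10): add — endpoints in different components.
0-6 (11): add — endpoints in different components.
3-6 (14): skip — 3 and 6 already connected.
1-3 (17): skip — 1 and 3 already connected.
0-2 (19): add — endpoints in different components.
MST edge set: {6-7, 1-4, 2-5, 3-7, 1-7, 0-6, 0-2}.
Of the listed edges, {1-7, 0-2, 1-4} are in the MST → 3.

3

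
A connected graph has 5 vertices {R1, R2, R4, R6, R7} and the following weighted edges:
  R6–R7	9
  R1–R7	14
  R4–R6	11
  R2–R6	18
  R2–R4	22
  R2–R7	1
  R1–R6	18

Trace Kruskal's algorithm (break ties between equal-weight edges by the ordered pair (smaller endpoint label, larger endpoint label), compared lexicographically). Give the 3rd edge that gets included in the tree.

R4-R6

Kruskal's algorithm — process edges by increasing weight (ties by edge label):
R2–R7 (1): add — endpoints in different components.
R6–R7 (9): add — endpoints in different components.
R4–R6 (11): add — endpoints in different components.
R1–R7 (14): add — endpoints in different components.
The 3rd edge added is R4–R6.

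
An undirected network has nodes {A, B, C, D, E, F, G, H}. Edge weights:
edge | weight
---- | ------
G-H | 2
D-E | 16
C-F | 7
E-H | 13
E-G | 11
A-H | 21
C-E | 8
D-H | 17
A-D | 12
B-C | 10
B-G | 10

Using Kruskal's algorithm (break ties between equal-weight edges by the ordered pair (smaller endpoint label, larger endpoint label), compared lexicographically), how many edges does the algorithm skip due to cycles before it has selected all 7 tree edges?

2

Kruskal: consider edges lightest-first.
G-H (2): add — endpoints in different components.
C-F (7): add — endpoints in different components.
C-E (8): add — endpoints in different components.
B-C (10): add — endpoints in different components.
B-G (10): add — endpoints in different components.
E-G (11): skip — E and G already connected.
A-D (12): add — endpoints in different components.
E-H (13): skip — E and H already connected.
D-E (16): add — endpoints in different components.
Edges rejected before the tree was complete: 2.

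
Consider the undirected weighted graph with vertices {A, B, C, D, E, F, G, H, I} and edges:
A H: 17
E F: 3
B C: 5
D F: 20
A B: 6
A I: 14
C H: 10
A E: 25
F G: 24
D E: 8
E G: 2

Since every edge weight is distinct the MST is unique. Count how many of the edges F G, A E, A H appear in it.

1

Sort edges by weight, then run Kruskal:
E G (2): add — endpoints in different components.
E F (3): add — endpoints in different components.
B C (5): add — endpoints in different components.
A B (6): add — endpoints in different components.
D E (8): add — endpoints in different components.
C H (10): add — endpoints in different components.
A I (14): add — endpoints in different components.
A H (17): skip — A and H already connected.
D F (20): skip — D and F already connected.
F G (24): skip — F and G already connected.
A E (25): add — endpoints in different components.
MST edge set: {E G, E F, B C, A B, D E, C H, A I, A E}.
Of the listed edges, {A E} are in the MST → 1.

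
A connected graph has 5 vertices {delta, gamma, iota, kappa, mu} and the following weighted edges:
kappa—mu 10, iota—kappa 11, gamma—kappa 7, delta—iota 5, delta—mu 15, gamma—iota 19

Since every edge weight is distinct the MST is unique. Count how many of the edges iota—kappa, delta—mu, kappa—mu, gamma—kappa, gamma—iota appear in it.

Kruskal's algorithm — process edges by increasing weight (ties by edge label):
delta—iota (5): add — endpoints in different components.
gamma—kappa (7): add — endpoints in different components.
kappa—mu (10): add — endpoints in different components.
iota—kappa (11): add — endpoints in different components.
MST edge set: {delta—iota, gamma—kappa, kappa—mu, iota—kappa}.
Of the listed edges, {iota—kappa, kappa—mu, gamma—kappa} are in the MST → 3.

3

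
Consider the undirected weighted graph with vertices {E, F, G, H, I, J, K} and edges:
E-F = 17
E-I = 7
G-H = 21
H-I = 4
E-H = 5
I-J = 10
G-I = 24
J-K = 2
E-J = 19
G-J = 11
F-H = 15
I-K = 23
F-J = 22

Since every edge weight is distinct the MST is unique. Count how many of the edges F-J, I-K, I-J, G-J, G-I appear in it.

2

Kruskal's algorithm — process edges by increasing weight (ties by edge label):
J-K (2): add. Components now {E} {F} {G} {H} {I} {J,K}
H-I (4): add. Components now {E} {F} {G} {H,I} {J,K}
E-H (5): add. Components now {E,H,I} {F} {G} {J,K}
E-I (7): skip — E and I already connected.
I-J (10): add. Components now {E,H,I,J,K} {F} {G}
G-J (11): add. Components now {E,G,H,I,J,K} {F}
F-H (15): add. Components now {E,F,G,H,I,J,K}
MST edge set: {J-K, H-I, E-H, I-J, G-J, F-H}.
Of the listed edges, {I-J, G-J} are in the MST → 2.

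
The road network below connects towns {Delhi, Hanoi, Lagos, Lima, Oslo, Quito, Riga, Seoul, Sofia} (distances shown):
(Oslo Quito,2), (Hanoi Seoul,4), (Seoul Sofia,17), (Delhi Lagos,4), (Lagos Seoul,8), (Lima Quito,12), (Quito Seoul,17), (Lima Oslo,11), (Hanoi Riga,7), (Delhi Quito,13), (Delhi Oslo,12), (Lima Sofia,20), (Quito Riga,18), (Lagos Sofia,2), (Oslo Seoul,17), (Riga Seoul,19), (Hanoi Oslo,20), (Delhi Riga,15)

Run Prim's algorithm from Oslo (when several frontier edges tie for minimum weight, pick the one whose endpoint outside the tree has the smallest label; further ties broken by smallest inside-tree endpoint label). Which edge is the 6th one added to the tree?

Prim, starting at Oslo.
Step 1: cheapest edge leaving the tree is Oslo Quito (2); add Quito.
Step 2: cheapest edge leaving the tree is Lima Oslo (11); add Lima.
Step 3: cheapest edge leaving the tree is Delhi Oslo (12); add Delhi.
Step 4: cheapest edge leaving the tree is Delhi Lagos (4); add Lagos.
Step 5: cheapest edge leaving the tree is Lagos Sofia (2); add Sofia.
Step 6: cheapest edge leaving the tree is Lagos Seoul (8); add Seoul.
Step 7: cheapest edge leaving the tree is Hanoi Seoul (4); add Hanoi.
Step 8: cheapest edge leaving the tree is Hanoi Riga (7); add Riga.
The 6th edge added is Lagos Seoul.

Lagos-Seoul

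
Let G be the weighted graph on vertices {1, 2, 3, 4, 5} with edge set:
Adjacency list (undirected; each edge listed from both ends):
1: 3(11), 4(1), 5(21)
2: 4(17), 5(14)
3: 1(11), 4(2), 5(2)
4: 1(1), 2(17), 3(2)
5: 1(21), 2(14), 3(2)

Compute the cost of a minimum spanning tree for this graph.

19

Prim's algorithm from 5:
Step 1: frontier [3 5 2, 2 5 14, 1 5 21] → take 3 5 (2); add 3.
Step 2: frontier [3 4 2, 1 3 11, 2 5 14, 1 5 21] → take 3 4 (2); add 4.
Step 3: frontier [1 3 11, 1 4 1, 2 4 17, 2 5 14, 1 5 21] → take 1 4 (1); add 1.
Step 4: frontier [2 4 17, 2 5 14] → take 2 5 (14); add 2.
MST edges: 3 5, 3 4, 1 4, 2 5; total weight 2+2+1+14 = 19.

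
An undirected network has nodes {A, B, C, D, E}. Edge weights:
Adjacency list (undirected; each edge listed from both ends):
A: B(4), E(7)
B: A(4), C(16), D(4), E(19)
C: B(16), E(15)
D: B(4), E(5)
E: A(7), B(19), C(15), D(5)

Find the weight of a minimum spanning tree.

Prim, starting at A.
Step 1: cheapest edge leaving the tree is A–B (4); add B.
Step 2: cheapest edge leaving the tree is B–D (4); add D.
Step 3: cheapest edge leaving the tree is D–E (5); add E.
Step 4: cheapest edge leaving the tree is C–E (15); add C.
MST edges: A–B, B–D, D–E, C–E; total weight 4+4+5+15 = 28.

28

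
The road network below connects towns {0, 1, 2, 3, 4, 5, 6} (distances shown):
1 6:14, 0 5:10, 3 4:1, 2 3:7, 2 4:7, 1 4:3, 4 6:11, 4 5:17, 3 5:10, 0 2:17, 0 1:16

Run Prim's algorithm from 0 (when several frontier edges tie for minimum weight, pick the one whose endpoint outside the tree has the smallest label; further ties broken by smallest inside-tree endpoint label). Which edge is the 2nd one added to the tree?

Prim, starting at 0.
Step 1: frontier [0 5 10, 0 1 16, 0 2 17] → take 0 5 (10); add 5.
Step 2: frontier [0 1 16, 0 2 17, 3 5 10, 4 5 17] → take 3 5 (10); add 3.
Step 3: frontier [0 1 16, 0 2 17, 3 4 1, 2 3 7, 4 5 17] → take 3 4 (1); add 4.
Step 4: frontier [0 1 16, 0 2 17, 2 3 7, 1 4 3, 2 4 7, 4 6 11] → take 1 4 (3); add 1.
Step 5: frontier [0 2 17, 1 6 14, 2 3 7, 2 4 7, 4 6 11] → take 2 3 (7); add 2.
Step 6: frontier [1 6 14, 4 6 11] → take 4 6 (11); add 6.
The 2nd edge added is 3 5.

3-5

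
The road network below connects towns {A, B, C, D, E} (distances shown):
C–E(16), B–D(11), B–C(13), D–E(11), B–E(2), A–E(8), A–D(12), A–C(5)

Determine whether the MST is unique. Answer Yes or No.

No

Sort edges by weight, then run Kruskal:
B–E (2): add. Components now {A} {B,E} {C} {D}
A–C (5): add. Components now {A,C} {B,E} {D}
A–E (8): add. Components now {A,B,C,E} {D}
B–D (11): add. Components now {A,B,C,D,E}
Non-tree edge D–E has weight 11, equal to the heaviest edge on its tree cycle — swapping gives another MST of the same weight. Not unique.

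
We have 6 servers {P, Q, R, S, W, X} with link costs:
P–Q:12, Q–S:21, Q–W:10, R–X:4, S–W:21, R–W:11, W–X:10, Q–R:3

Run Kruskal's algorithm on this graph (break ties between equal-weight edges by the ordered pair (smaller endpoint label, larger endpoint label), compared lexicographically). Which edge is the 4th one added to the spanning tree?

Kruskal: consider edges lightest-first.
Q–R (3): add. Components now {P} {S} {X} {Q,R} {W}
R–X (4): add. Components now {P} {S} {Q,R,X} {W}
Q–W (10): add. Components now {P} {S} {Q,R,W,X}
W–X (10): skip — X and W already connected.
R–W (11): skip — R and W already connected.
P–Q (12): add. Components now {P,Q,R,W,X} {S}
Q–S (21): add. Components now {P,Q,R,S,W,X}
The 4th edge added is P–Q.

P-Q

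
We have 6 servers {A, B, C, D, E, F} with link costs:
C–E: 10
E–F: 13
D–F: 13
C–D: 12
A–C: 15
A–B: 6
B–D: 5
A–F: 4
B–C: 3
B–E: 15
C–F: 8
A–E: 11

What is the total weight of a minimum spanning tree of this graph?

Prim, starting at F.
Step 1: frontier [A–F 4, C–F 8, D–F 13, E–F 13] → take A–F (4); add A.
Step 2: frontier [A–B 6, A–E 11, A–C 15, C–F 8, D–F 13, E–F 13] → take A–B (6); add B.
Step 3: frontier [A–E 11, A–C 15, B–C 3, B–D 5, B–E 15, C–F 8, D–F 13, E–F 13] → take B–C (3); add C.
Step 4: frontier [A–E 11, B–D 5, B–E 15, C–E 10, C–D 12, D–F 13, E–F 13] → take B–D (5); add D.
Step 5: frontier [A–E 11, B–E 15, C–E 10, E–F 13] → take C–E (10); add E.
MST edges: A–F, A–B, B–C, B–D, C–E; total weight 4+6+3+5+10 = 28.

28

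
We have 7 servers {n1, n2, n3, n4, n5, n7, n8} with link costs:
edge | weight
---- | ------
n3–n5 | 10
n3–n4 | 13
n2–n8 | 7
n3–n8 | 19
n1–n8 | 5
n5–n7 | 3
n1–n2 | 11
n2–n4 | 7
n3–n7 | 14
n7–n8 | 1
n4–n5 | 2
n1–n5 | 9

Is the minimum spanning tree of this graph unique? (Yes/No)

No

Kruskal's algorithm — process edges by increasing weight (ties by edge label):
n7–n8 (1): add — endpoints in different components.
n4–n5 (2): add — endpoints in different components.
n5–n7 (3): add — endpoints in different components.
n1–n8 (5): add — endpoints in different components.
n2–n4 (7): add — endpoints in different components.
n2–n8 (7): skip — n2 and n8 already connected.
n1–n5 (9): skip — n5 and n1 already connected.
n3–n5 (10): add — endpoints in different components.
Non-tree edge n2–n8 has weight 7, equal to the heaviest edge on its tree cycle — swapping gives another MST of the same weight. Not unique.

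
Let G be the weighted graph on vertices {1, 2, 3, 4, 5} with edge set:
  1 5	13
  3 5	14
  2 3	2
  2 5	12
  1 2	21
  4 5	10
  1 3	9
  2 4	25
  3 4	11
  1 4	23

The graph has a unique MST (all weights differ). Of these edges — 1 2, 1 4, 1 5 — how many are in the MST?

Kruskal's algorithm — process edges by increasing weight (ties by edge label):
2 3 (2): add — endpoints in different components.
1 3 (9): add — endpoints in different components.
4 5 (10): add — endpoints in different components.
3 4 (11): add — endpoints in different components.
MST edge set: {2 3, 1 3, 4 5, 3 4}.
Of the listed edges, {} are in the MST → 0.

0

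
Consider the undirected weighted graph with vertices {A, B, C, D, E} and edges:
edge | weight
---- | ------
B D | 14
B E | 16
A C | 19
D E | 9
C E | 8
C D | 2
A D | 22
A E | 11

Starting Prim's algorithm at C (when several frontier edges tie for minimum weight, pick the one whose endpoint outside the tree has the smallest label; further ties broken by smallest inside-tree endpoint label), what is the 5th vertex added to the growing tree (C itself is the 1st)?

Grow the tree from C using Prim:
Step 1: frontier [C D 2, C E 8, A C 19] → take C D (2); add D.
Step 2: frontier [C E 8, A C 19, D E 9, B D 14, A D 22] → take C E (8); add E.
Step 3: frontier [A C 19, B D 14, A D 22, A E 11, B E 16] → take A E (11); add A.
Step 4: frontier [B D 14, B E 16] → take B D (14); add B.
Vertex order: C, D, E, A, B. The 5th vertex is B.

B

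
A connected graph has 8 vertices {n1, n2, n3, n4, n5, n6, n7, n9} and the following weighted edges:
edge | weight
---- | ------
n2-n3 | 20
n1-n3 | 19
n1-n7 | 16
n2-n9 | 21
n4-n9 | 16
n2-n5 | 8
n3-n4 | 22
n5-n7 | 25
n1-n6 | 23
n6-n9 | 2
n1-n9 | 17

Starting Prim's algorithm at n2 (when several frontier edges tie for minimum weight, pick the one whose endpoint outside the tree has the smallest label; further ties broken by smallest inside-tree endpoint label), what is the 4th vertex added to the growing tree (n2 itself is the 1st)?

n1

Prim's algorithm from n2:
Step 1: frontier [n2-n5 8, n2-n3 20, n2-n9 21] → take n2-n5 (8); add n5.
Step 2: frontier [n2-n3 20, n2-n9 21, n5-n7 25] → take n2-n3 (20); add n3.
Step 3: frontier [n2-n9 21, n1-n3 19, n3-n4 22, n5-n7 25] → take n1-n3 (19); add n1.
Step 4: frontier [n1-n7 16, n1-n9 17, n1-n6 23, n2-n9 21, n3-n4 22, n5-n7 25] → take n1-n7 (16); add n7.
Step 5: frontier [n1-n9 17, n1-n6 23, n2-n9 21, n3-n4 22] → take n1-n9 (17); add n9.
Step 6: frontier [n1-n6 23, n3-n4 22, n6-n9 2, n4-n9 16] → take n6-n9 (2); add n6.
Step 7: frontier [n3-n4 22, n4-n9 16] → take n4-n9 (16); add n4.
Vertex order: n2, n5, n3, n1, n7, n9, n6, n4. The 4th vertex is n1.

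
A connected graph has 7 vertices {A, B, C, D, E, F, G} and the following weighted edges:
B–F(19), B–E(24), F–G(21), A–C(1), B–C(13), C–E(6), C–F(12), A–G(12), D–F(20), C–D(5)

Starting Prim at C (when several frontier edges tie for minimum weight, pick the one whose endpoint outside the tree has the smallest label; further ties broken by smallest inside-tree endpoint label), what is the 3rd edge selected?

Prim, starting at C.
Step 1: cheapest edge leaving the tree is A–C (1); add A.
Step 2: cheapest edge leaving the tree is C–D (5); add D.
Step 3: cheapest edge leaving the tree is C–E (6); add E.
Step 4: cheapest edge leaving the tree is C–F (12); add F.
Step 5: cheapest edge leaving the tree is A–G (12); add G.
Step 6: cheapest edge leaving the tree is B–C (13); add B.
The 3rd edge added is C–E.

C-E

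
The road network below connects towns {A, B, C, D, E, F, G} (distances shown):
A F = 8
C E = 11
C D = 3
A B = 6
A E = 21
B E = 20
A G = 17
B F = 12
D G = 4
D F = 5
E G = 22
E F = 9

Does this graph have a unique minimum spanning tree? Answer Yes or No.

Sort edges by weight, then run Kruskal:
C D (3): add — endpoints in different components.
D G (4): add — endpoints in different components.
D F (5): add — endpoints in different components.
A B (6): add — endpoints in different components.
A F (8): add — endpoints in different components.
E F (9): add — endpoints in different components.
Every non-tree edge has weight strictly greater than the heaviest edge on the tree path between its endpoints, so the MST is unique.

Yes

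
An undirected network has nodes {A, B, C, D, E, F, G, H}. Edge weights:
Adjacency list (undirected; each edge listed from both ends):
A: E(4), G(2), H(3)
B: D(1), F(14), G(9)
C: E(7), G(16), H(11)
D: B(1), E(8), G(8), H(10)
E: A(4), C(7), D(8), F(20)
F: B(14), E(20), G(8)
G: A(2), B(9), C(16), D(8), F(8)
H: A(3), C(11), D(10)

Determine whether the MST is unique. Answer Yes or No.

Kruskal's algorithm — process edges by increasing weight (ties by edge label):
B D (1): add — endpoints in different components.
A G (2): add — endpoints in different components.
A H (3): add — endpoints in different components.
A E (4): add — endpoints in different components.
C E (7): add — endpoints in different components.
D E (8): add — endpoints in different components.
D G (8): skip — D and G already connected.
F G (8): add — endpoints in different components.
Non-tree edge D G has weight 8, equal to the heaviest edge on its tree cycle — swapping gives another MST of the same weight. Not unique.

No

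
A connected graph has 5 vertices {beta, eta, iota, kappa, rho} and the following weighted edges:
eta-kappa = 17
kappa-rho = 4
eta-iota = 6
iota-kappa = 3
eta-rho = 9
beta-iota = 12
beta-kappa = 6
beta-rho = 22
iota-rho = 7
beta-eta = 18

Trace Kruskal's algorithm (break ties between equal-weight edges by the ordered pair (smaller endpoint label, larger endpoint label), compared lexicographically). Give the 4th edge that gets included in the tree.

eta-iota

Kruskal: consider edges lightest-first.
iota-kappa (3): add — endpoints in different components.
kappa-rho (4): add — endpoints in different components.
beta-kappa (6): add — endpoints in different components.
eta-iota (6): add — endpoints in different components.
The 4th edge added is eta-iota.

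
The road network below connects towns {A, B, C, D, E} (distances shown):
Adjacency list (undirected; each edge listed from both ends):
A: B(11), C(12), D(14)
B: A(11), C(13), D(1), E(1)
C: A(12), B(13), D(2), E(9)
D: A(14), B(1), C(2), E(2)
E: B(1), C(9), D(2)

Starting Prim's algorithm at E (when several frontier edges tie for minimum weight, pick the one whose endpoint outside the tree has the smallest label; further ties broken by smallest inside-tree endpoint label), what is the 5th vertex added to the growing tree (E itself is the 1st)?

Prim, starting at E.
Step 1: frontier [B E 1, D E 2, C E 9] → take B E (1); add B.
Step 2: frontier [B D 1, A B 11, B C 13, D E 2, C E 9] → take B D (1); add D.
Step 3: frontier [A B 11, B C 13, C D 2, A D 14, C E 9] → take C D (2); add C.
Step 4: frontier [A B 11, A C 12, A D 14] → take A B (11); add A.
Vertex order: E, B, D, C, A. The 5th vertex is A.

A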